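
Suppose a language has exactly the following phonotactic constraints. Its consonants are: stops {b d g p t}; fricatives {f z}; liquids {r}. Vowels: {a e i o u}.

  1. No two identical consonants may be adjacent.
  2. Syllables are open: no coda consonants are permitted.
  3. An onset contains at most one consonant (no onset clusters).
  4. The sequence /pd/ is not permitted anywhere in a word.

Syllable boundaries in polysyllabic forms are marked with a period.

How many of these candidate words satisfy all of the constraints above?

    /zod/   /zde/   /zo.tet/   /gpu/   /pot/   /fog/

0

/zod/ — violates constraint 2: syllable 1 coda /d/ has 1 consonant (> 0) → not permitted
/zde/ — violates constraint 3: syllable 1 onset /zd/ has 2 consonants (> 1) → not permitted
/zo.tet/ — violates constraint 2: syllable 2 coda /t/ has 1 consonant (> 0) → not permitted
/gpu/ — violates constraint 3: syllable 1 onset /gp/ has 2 consonants (> 1) → not permitted
/pot/ — violates constraint 2: syllable 1 coda /t/ has 1 consonant (> 0) → not permitted
/fog/ — violates constraint 2: syllable 1 coda /g/ has 1 consonant (> 0) → not permitted
No form is permitted → 0.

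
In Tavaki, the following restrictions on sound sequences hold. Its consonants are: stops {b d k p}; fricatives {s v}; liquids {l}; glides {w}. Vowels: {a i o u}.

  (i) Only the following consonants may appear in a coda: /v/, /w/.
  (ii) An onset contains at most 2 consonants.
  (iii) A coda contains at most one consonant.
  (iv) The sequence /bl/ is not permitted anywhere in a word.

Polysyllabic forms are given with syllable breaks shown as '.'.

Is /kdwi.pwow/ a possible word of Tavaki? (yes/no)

no

/kdwi.pwow/ — violates constraint (ii): syllable 1 onset /kdw/ has 3 consonants (> 2) → not permitted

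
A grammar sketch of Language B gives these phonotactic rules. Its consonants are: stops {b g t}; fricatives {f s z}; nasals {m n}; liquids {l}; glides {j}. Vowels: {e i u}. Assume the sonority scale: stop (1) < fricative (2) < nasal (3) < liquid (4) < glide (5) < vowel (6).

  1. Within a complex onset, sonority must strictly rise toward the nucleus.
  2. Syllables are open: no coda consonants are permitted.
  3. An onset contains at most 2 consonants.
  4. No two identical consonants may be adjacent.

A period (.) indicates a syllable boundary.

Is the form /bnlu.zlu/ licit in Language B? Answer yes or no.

no

/bnlu.zlu/ — violates constraint 3: syllable 1 onset /bnl/ has 3 consonants (> 2) → illicit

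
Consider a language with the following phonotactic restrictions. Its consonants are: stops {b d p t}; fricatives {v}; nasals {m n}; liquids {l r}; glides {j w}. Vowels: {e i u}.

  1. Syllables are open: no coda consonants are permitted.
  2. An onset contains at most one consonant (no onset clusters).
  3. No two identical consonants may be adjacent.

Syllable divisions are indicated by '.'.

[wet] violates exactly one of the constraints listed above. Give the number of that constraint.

[wet]: syllable 1 coda /t/ has 1 consonant (> 0).
This is a violation of constraint 1: "Syllables are open: no coda consonants are permitted."
The remaining constraints (2, 3) are satisfied.

1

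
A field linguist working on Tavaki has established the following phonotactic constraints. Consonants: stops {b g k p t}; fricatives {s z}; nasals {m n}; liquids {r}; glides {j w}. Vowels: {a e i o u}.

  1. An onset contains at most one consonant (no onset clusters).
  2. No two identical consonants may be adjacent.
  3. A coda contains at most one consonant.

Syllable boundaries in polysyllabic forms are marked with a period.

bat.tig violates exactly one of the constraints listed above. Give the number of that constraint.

bat.tig: adjacent identical consonants /tt/.
This is a violation of constraint 2: "No two identical consonants may be adjacent."
The remaining constraints (1, 3) are satisfied.

2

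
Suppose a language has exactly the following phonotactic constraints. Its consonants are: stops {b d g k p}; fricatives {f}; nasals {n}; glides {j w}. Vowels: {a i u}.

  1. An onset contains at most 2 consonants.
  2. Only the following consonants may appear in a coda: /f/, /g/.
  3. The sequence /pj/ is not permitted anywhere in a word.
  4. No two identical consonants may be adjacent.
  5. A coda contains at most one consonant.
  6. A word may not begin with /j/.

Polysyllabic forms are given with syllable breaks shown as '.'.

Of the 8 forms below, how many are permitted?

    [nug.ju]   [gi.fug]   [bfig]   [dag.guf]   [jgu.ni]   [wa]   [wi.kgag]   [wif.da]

6

[nug.ju] — σ1 onset /n/, coda /g/ ok; σ2 onset /j/, coda /∅/ ok → permitted
[gi.fug] — σ1 onset /g/, coda /∅/ ok; σ2 onset /f/, coda /g/ ok → permitted
[bfig] — σ1 onset /bf/ (2C), coda /g/ ok → permitted
[dag.guf] — violates constraint 4: adjacent identical consonants /gg/ → not permitted
[jgu.ni] — violates constraint 6: word begins with /j/ → not permitted
[wa] — σ1 onset /w/, coda /∅/ ok → permitted
[wi.kgag] — σ1 onset /w/, coda /∅/ ok; σ2 onset /kg/ (2C), coda /g/ ok → permitted
[wif.da] — σ1 onset /w/, coda /f/ ok; σ2 onset /d/, coda /∅/ ok → permitted
Permitted: [nug.ju], [gi.fug], [bfig], [wa], [wi.kgag], [wif.da] → 6.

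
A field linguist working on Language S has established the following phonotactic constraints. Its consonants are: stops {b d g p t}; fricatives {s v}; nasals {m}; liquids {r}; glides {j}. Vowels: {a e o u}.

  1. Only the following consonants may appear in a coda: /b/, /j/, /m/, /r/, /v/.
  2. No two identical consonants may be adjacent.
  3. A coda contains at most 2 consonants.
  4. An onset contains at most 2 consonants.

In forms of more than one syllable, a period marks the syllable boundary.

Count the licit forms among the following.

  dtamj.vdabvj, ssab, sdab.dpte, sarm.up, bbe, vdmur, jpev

1

dtamj.vdabvj — violates constraint 3: syllable 2 coda /bvj/ has 3 consonants (> 2) → illicit
ssab — violates constraint 2: adjacent identical consonants /ss/ → illicit
sdab.dpte — violates constraint 4: syllable 2 onset /dpt/ has 3 consonants (> 2) → illicit
sarm.up — violates constraint 1: syllable 2 coda contains /p/, which is not a licensed coda consonant → illicit
bbe — violates constraint 2: adjacent identical consonants /bb/ → illicit
vdmur — violates constraint 4: syllable 1 onset /vdm/ has 3 consonants (> 2) → illicit
jpev — σ1 onset /jp/ (2C), coda /v/ ok → licit
Licit: jpev → 1.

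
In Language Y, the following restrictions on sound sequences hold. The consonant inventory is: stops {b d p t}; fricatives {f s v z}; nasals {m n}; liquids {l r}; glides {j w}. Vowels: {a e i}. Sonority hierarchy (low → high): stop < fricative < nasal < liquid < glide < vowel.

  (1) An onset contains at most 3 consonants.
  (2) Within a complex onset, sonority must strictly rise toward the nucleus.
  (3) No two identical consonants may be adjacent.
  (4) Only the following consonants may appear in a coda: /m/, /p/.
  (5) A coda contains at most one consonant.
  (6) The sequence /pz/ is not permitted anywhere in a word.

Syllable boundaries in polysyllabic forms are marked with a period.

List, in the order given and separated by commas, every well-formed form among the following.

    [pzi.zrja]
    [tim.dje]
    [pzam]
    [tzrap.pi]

[pzi.zrja] — violates constraint 6: contains banned sequence /pz/ → ill-formed
[tim.dje] — σ1 onset /t/, coda /m/ ok; σ2 onset /dj/ (1→5 rises), coda /∅/ ok → well-formed
[pzam] — violates constraint 6: contains banned sequence /pz/ → ill-formed
[tzrap.pi] — violates constraint 3: adjacent identical consonants /pp/ → ill-formed

[tim.dje]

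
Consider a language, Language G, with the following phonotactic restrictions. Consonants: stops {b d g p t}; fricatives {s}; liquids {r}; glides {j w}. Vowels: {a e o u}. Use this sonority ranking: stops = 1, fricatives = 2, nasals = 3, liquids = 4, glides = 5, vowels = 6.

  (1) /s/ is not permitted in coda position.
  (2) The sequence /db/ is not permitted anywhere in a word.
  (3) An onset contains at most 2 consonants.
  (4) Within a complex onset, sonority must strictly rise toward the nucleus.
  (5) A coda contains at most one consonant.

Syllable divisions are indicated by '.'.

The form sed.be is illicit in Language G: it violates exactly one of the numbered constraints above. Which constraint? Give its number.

sed.be: contains banned sequence /db/.
This is a violation of constraint 2: "The sequence /db/ is not permitted anywhere in a word."
The remaining constraints (1, 3, 4, 5) are satisfied.

2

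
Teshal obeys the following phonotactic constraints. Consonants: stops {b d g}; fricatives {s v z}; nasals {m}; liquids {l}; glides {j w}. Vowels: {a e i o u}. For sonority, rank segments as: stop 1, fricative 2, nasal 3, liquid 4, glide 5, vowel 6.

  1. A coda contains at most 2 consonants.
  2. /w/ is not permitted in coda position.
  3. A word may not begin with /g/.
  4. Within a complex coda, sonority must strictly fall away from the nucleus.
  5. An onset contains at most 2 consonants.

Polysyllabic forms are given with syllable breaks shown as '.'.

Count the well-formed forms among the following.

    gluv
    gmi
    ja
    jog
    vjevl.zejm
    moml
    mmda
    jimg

3

gluv — violates constraint 3: word begins with /g/ → ill-formed
gmi — violates constraint 3: word begins with /g/ → ill-formed
ja — σ1 onset /j/, coda /∅/ ok → well-formed
jog — σ1 onset /j/, coda /g/ ok → well-formed
vjevl.zejm — violates constraint 4: syllable 1 coda /vl/: /v/ (fricative, 2) → /l/ (liquid, 4) does not fall → ill-formed
moml — violates constraint 4: syllable 1 coda /ml/: /m/ (nasal, 3) → /l/ (liquid, 4) does not fall → ill-formed
mmda — violates constraint 5: syllable 1 onset /mmd/ has 3 consonants (> 2) → ill-formed
jimg — σ1 onset /j/, coda /mg/ (3→1 falls) ok → well-formed
Well-formed: ja, jog, jimg → 3.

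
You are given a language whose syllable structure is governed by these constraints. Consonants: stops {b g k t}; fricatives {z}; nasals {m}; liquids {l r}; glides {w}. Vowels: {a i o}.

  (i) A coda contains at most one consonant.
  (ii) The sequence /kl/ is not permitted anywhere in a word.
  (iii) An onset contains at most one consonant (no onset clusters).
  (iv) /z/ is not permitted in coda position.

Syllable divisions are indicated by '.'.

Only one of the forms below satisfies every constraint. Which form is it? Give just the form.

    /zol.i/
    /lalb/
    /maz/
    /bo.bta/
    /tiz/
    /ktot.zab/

/zol.i/

/zol.i/ — σ1 onset /z/, coda /l/ ok; σ2 onset /∅/, coda /∅/ ok → well-formed
/lalb/ — violates constraint (i): syllable 1 coda /lb/ has 2 consonants (> 1) → ill-formed
/maz/ — violates constraint (iv): syllable 1 coda contains /z/ → ill-formed
/bo.bta/ — violates constraint (iii): syllable 2 onset /bt/ has 2 consonants (> 1) → ill-formed
/tiz/ — violates constraint (iv): syllable 1 coda contains /z/ → ill-formed
/ktot.zab/ — violates constraint (iii): syllable 1 onset /kt/ has 2 consonants (> 1) → ill-formed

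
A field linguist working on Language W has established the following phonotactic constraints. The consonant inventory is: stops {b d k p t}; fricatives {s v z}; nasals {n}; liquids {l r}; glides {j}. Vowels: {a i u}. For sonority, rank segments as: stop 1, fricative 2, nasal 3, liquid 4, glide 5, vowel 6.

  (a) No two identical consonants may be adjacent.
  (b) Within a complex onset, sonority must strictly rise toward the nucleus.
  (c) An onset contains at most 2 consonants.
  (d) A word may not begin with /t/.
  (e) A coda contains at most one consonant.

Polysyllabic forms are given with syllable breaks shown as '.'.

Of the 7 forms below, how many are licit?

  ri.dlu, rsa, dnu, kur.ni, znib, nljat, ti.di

ri.dlu — σ1 onset /r/, coda /∅/ ok; σ2 onset /dl/ (1→4 rises), coda /∅/ ok → licit
rsa — violates constraint (b): syllable 1 onset /rs/: /r/ (liquid, 4) → /s/ (fricative, 2) does not rise → illicit
dnu — σ1 onset /dn/ (1→3 rises), coda /∅/ ok → licit
kur.ni — σ1 onset /k/, coda /r/ ok; σ2 onset /n/, coda /∅/ ok → licit
znib — σ1 onset /zn/ (2→3 rises), coda /b/ ok → licit
nljat — violates constraint (c): syllable 1 onset /nlj/ has 3 consonants (> 2) → illicit
ti.di — violates constraint (d): word begins with /t/ → illicit
Licit: ri.dlu, dnu, kur.ni, znib → 4.

4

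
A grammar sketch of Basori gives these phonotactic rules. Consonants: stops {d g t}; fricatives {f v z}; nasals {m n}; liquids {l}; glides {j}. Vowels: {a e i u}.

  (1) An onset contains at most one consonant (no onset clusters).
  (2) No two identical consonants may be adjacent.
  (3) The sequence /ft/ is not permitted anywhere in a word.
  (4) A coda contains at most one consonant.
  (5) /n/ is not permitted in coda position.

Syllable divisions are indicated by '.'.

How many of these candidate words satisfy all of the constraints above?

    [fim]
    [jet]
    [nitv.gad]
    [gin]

[fim] — σ1 onset /f/, coda /m/ ok → phonotactically legal
[jet] — σ1 onset /j/, coda /t/ ok → phonotactically legal
[nitv.gad] — violates constraint 4: syllable 1 coda /tv/ has 2 consonants (> 1) → phonotactically illegal
[gin] — violates constraint 5: syllable 1 coda contains /n/ → phonotactically illegal
Phonotactically legal: [fim], [jet] → 2.

2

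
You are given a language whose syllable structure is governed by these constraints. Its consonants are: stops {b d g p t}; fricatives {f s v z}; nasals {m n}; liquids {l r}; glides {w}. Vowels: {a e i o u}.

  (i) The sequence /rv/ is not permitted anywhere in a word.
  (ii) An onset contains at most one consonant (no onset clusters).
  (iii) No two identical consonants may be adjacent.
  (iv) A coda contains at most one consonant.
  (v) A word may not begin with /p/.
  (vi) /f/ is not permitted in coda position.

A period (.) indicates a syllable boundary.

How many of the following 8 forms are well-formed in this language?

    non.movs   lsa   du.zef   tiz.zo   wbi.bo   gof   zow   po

1

non.movs — violates constraint (iv): syllable 2 coda /vs/ has 2 consonants (> 1) → ill-formed
lsa — violates constraint (ii): syllable 1 onset /ls/ has 2 consonants (> 1) → ill-formed
du.zef — violates constraint (vi): syllable 2 coda contains /f/ → ill-formed
tiz.zo — violates constraint (iii): adjacent identical consonants /zz/ → ill-formed
wbi.bo — violates constraint (ii): syllable 1 onset /wb/ has 2 consonants (> 1) → ill-formed
gof — violates constraint (vi): syllable 1 coda contains /f/ → ill-formed
zow — σ1 onset /z/, coda /w/ ok → well-formed
po — violates constraint (v): word begins with /p/ → ill-formed
Well-formed: zow → 1.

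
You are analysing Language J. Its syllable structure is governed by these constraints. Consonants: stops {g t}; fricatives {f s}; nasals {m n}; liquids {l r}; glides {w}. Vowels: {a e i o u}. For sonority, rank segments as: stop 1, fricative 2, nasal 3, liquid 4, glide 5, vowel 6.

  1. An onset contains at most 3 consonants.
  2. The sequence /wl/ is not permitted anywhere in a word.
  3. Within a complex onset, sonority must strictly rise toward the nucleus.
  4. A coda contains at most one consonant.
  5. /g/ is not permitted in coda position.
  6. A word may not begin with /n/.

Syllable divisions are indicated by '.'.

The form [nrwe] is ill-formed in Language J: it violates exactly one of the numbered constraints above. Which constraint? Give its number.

[nrwe]: word begins with /n/.
This is a violation of constraint 6: "A word may not begin with /n/."
The remaining constraints (1, 2, 3, 4, 5) are satisfied.

6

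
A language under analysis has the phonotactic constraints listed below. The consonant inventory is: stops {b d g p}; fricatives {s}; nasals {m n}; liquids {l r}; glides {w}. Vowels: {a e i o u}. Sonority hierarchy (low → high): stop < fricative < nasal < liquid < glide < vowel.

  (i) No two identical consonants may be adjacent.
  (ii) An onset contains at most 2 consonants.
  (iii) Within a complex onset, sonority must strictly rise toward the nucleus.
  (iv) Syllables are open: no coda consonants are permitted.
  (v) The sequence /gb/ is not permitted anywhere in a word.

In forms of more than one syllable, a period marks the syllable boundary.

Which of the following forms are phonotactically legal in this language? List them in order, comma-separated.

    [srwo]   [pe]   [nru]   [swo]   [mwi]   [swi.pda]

[srwo] — violates constraint (ii): syllable 1 onset /srw/ has 3 consonants (> 2) → phonotactically illegal
[pe] — σ1 onset /p/, coda /∅/ ok → phonotactically legal
[nru] — σ1 onset /nr/ (3→4 rises), coda /∅/ ok → phonotactically legal
[swo] — σ1 onset /sw/ (2→5 rises), coda /∅/ ok → phonotactically legal
[mwi] — σ1 onset /mw/ (3→5 rises), coda /∅/ ok → phonotactically legal
[swi.pda] — violates constraint (iii): syllable 2 onset /pd/: /p/ (stop, 1) → /d/ (stop, 1) does not rise → phonotactically illegal

[pe], [nru], [swo], [mwi]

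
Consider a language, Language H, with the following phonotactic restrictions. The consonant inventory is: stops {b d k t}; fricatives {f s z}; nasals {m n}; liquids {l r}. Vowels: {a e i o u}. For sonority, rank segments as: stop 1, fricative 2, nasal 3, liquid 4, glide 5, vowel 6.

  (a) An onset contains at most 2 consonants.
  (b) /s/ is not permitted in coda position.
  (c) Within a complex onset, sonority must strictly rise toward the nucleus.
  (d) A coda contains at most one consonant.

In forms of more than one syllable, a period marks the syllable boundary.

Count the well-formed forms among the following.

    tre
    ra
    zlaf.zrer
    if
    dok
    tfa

tre — σ1 onset /tr/ (1→4 rises), coda /∅/ ok → well-formed
ra — σ1 onset /r/, coda /∅/ ok → well-formed
zlaf.zrer — σ1 onset /zl/ (2→4 rises), coda /f/ ok; σ2 onset /zr/ (2→4 rises), coda /r/ ok → well-formed
if — σ1 onset /∅/, coda /f/ ok → well-formed
dok — σ1 onset /d/, coda /k/ ok → well-formed
tfa — σ1 onset /tf/ (1→2 rises), coda /∅/ ok → well-formed
Well-formed: tre, ra, zlaf.zrer, if, dok, tfa → 6.

6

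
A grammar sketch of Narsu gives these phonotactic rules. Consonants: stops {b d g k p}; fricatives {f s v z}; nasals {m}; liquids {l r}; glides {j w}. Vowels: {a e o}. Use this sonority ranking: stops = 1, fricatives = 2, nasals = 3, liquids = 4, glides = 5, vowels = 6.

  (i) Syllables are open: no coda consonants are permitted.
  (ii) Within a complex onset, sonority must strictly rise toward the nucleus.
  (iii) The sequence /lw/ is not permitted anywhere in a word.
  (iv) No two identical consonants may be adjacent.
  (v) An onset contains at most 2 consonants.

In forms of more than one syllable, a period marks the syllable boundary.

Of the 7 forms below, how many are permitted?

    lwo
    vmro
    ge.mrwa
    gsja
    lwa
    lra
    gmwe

0

lwo — violates constraint (iii): contains banned sequence /lw/ → not permitted
vmro — violates constraint (v): syllable 1 onset /vmr/ has 3 consonants (> 2) → not permitted
ge.mrwa — violates constraint (v): syllable 2 onset /mrw/ has 3 consonants (> 2) → not permitted
gsja — violates constraint (v): syllable 1 onset /gsj/ has 3 consonants (> 2) → not permitted
lwa — violates constraint (iii): contains banned sequence /lw/ → not permitted
lra — violates constraint (ii): syllable 1 onset /lr/: /l/ (liquid, 4) → /r/ (liquid, 4) does not rise → not permitted
gmwe — violates constraint (v): syllable 1 onset /gmw/ has 3 consonants (> 2) → not permitted
No form is permitted → 0.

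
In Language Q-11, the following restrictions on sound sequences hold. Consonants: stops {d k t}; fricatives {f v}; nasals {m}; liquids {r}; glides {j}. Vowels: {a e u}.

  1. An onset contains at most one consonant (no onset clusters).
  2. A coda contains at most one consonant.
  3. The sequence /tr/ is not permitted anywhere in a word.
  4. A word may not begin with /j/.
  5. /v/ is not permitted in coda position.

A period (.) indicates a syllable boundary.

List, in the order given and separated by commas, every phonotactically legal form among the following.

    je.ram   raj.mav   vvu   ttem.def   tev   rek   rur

je.ram — violates constraint 4: word begins with /j/ → phonotactically illegal
raj.mav — violates constraint 5: syllable 2 coda contains /v/ → phonotactically illegal
vvu — violates constraint 1: syllable 1 onset /vv/ has 2 consonants (> 1) → phonotactically illegal
ttem.def — violates constraint 1: syllable 1 onset /tt/ has 2 consonants (> 1) → phonotactically illegal
tev — violates constraint 5: syllable 1 coda contains /v/ → phonotactically illegal
rek — σ1 onset /r/, coda /k/ ok → phonotactically legal
rur — σ1 onset /r/, coda /r/ ok → phonotactically legal

rek, rur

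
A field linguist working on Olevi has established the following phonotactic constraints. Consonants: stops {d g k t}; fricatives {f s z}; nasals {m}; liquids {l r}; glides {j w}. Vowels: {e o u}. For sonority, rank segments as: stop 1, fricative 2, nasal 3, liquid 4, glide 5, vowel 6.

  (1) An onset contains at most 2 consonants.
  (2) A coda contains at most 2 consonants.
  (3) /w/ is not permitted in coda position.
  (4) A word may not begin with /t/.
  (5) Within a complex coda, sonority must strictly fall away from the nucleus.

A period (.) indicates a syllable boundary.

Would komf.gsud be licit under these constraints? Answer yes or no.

yes

komf.gsud — σ1 onset /k/, coda /mf/ (3→2 falls) ok; σ2 onset /gs/ (2C), coda /d/ ok → licit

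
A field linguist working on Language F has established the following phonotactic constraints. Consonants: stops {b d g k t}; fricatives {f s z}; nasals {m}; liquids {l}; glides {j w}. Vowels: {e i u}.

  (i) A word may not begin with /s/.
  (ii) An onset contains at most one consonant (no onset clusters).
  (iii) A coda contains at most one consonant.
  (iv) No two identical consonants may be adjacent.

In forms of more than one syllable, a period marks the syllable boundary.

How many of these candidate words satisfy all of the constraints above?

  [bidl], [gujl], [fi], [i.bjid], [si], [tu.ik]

2

[bidl] — violates constraint (iii): syllable 1 coda /dl/ has 2 consonants (> 1) → phonotactically illegal
[gujl] — violates constraint (iii): syllable 1 coda /jl/ has 2 consonants (> 1) → phonotactically illegal
[fi] — σ1 onset /f/, coda /∅/ ok → phonotactically legal
[i.bjid] — violates constraint (ii): syllable 2 onset /bj/ has 2 consonants (> 1) → phonotactically illegal
[si] — violates constraint (i): word begins with /s/ → phonotactically illegal
[tu.ik] — σ1 onset /t/, coda /∅/ ok; σ2 onset /∅/, coda /k/ ok → phonotactically legal
Phonotactically legal: [fi], [tu.ik] → 2.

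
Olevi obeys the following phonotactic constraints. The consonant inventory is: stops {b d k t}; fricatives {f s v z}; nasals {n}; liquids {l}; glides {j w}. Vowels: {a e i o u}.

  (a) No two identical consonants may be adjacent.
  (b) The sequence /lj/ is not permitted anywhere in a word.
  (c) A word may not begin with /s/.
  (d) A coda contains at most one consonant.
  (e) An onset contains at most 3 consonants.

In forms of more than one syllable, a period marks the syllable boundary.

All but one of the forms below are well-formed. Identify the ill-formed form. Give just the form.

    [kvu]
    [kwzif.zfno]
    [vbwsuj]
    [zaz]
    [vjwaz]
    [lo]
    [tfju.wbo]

[kvu] — σ1 onset /kv/ (2C), coda /∅/ ok → well-formed
[kwzif.zfno] — σ1 onset /kwz/ (3C), coda /f/ ok; σ2 onset /zfn/ (3C), coda /∅/ ok → well-formed
[vbwsuj] — violates constraint (e): syllable 1 onset /vbws/ has 4 consonants (> 3) → ill-formed
[zaz] — σ1 onset /z/, coda /z/ ok → well-formed
[vjwaz] — σ1 onset /vjw/ (3C), coda /z/ ok → well-formed
[lo] — σ1 onset /l/, coda /∅/ ok → well-formed
[tfju.wbo] — σ1 onset /tfj/ (3C), coda /∅/ ok; σ2 onset /wb/ (2C), coda /∅/ ok → well-formed

[vbwsuj]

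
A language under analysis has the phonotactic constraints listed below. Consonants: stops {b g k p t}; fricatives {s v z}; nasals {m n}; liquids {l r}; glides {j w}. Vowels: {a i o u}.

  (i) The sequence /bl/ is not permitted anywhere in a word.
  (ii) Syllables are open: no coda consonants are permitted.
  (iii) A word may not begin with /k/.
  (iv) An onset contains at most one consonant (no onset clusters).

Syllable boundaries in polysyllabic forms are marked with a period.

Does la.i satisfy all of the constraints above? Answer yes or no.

la.i — σ1 onset /l/, coda /∅/ ok; σ2 onset /∅/, coda /∅/ ok → well-formed

yes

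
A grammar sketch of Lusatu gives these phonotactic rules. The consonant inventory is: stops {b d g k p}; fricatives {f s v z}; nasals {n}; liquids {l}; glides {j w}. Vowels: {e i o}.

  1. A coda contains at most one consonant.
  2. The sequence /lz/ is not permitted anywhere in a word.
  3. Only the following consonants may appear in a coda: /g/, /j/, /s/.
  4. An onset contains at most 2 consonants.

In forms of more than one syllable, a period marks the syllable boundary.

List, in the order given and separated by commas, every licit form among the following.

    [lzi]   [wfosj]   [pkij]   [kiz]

[pkij]

[lzi] — violates constraint 2: contains banned sequence /lz/ → illicit
[wfosj] — violates constraint 1: syllable 1 coda /sj/ has 2 consonants (> 1) → illicit
[pkij] — σ1 onset /pk/ (2C), coda /j/ ok → licit
[kiz] — violates constraint 3: syllable 1 coda contains /z/, which is not a licensed coda consonant → illicit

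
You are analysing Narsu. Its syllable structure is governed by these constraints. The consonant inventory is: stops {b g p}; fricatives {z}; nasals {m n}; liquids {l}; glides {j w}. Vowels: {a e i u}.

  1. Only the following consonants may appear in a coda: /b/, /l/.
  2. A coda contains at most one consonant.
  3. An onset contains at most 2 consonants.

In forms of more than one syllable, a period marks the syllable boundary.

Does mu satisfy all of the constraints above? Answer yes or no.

mu — σ1 onset /m/, coda /∅/ ok → licit

yes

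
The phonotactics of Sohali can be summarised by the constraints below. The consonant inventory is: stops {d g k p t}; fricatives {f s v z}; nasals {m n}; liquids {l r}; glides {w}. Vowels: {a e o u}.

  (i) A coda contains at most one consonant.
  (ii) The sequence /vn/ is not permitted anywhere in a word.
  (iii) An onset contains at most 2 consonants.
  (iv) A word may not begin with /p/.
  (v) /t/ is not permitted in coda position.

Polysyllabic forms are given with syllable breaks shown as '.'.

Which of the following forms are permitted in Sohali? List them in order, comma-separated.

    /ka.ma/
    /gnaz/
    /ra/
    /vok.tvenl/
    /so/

/ka.ma/ — σ1 onset /k/, coda /∅/ ok; σ2 onset /m/, coda /∅/ ok → permitted
/gnaz/ — σ1 onset /gn/ (2C), coda /z/ ok → permitted
/ra/ — σ1 onset /r/, coda /∅/ ok → permitted
/vok.tvenl/ — violates constraint (i): syllable 2 coda /nl/ has 2 consonants (> 1) → not permitted
/so/ — σ1 onset /s/, coda /∅/ ok → permitted

/ka.ma/, /gnaz/, /ra/, /so/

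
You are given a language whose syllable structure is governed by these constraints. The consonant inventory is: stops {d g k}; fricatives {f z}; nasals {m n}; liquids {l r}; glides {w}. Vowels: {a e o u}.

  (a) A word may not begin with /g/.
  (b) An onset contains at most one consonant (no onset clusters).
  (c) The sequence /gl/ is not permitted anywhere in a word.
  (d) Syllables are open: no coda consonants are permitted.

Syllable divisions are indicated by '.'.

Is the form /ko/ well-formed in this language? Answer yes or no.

/ko/ — σ1 onset /k/, coda /∅/ ok → well-formed

yes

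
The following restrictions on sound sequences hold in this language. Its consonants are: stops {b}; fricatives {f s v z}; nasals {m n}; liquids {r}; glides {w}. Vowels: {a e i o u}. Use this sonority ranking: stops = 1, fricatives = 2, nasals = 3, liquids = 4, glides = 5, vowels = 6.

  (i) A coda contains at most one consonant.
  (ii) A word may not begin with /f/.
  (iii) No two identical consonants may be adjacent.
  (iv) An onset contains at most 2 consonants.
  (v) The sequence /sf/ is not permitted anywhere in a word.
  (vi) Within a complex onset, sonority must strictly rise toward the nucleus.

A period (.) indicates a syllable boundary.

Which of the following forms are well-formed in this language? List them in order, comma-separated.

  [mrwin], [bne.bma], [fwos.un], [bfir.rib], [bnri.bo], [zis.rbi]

[mrwin] — violates constraint (iv): syllable 1 onset /mrw/ has 3 consonants (> 2) → ill-formed
[bne.bma] — σ1 onset /bn/ (1→3 rises), coda /∅/ ok; σ2 onset /bm/ (1→3 rises), coda /∅/ ok → well-formed
[fwos.un] — violates constraint (ii): word begins with /f/ → ill-formed
[bfir.rib] — violates constraint (iii): adjacent identical consonants /rr/ → ill-formed
[bnri.bo] — violates constraint (iv): syllable 1 onset /bnr/ has 3 consonants (> 2) → ill-formed
[zis.rbi] — violates constraint (vi): syllable 2 onset /rb/: /r/ (liquid, 4) → /b/ (stop, 1) does not rise → ill-formed

[bne.bma]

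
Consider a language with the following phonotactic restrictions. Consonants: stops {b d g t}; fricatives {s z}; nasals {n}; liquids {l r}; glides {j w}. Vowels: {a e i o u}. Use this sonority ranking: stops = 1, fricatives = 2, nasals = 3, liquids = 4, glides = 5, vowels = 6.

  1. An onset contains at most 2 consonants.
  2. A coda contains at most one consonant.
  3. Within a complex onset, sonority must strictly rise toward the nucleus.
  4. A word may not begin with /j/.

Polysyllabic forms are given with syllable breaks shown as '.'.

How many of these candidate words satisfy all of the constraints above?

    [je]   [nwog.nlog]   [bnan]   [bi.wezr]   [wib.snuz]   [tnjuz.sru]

[je] — violates constraint 4: word begins with /j/ → ill-formed
[nwog.nlog] — σ1 onset /nw/ (3→5 rises), coda /g/ ok; σ2 onset /nl/ (3→4 rises), coda /g/ ok → well-formed
[bnan] — σ1 onset /bn/ (1→3 rises), coda /n/ ok → well-formed
[bi.wezr] — violates constraint 2: syllable 2 coda /zr/ has 2 consonants (> 1) → ill-formed
[wib.snuz] — σ1 onset /w/, coda /b/ ok; σ2 onset /sn/ (2→3 rises), coda /z/ ok → well-formed
[tnjuz.sru] — violates constraint 1: syllable 1 onset /tnj/ has 3 consonants (> 2) → ill-formed
Well-formed: [nwog.nlog], [bnan], [wib.snuz] → 3.

3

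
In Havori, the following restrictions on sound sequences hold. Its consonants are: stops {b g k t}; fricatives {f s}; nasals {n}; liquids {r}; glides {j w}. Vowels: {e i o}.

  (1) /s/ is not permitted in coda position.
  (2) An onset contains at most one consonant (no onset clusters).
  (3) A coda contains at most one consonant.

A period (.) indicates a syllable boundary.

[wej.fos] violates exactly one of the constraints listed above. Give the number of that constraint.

1

[wej.fos]: syllable 2 coda contains /s/.
This is a violation of constraint 1: "/s/ is not permitted in coda position."
The remaining constraints (2, 3) are satisfied.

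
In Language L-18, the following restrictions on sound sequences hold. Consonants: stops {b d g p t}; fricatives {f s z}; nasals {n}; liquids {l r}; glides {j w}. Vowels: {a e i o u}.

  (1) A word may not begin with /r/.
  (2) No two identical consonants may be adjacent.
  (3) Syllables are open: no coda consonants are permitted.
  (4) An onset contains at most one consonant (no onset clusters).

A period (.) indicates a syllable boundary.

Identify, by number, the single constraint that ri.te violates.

1

ri.te: word begins with /r/.
This is a violation of constraint 1: "A word may not begin with /r/."
The remaining constraints (2, 3, 4) are satisfied.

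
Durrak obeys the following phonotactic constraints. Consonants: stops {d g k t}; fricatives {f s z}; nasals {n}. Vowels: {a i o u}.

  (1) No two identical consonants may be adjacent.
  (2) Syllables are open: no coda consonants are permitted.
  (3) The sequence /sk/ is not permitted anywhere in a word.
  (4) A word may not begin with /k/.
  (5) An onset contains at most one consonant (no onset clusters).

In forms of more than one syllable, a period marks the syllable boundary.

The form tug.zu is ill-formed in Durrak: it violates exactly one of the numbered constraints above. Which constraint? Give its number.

2

tug.zu: syllable 1 coda /g/ has 1 consonant (> 0).
This is a violation of constraint 2: "Syllables are open: no coda consonants are permitted."
The remaining constraints (1, 3, 4, 5) are satisfied.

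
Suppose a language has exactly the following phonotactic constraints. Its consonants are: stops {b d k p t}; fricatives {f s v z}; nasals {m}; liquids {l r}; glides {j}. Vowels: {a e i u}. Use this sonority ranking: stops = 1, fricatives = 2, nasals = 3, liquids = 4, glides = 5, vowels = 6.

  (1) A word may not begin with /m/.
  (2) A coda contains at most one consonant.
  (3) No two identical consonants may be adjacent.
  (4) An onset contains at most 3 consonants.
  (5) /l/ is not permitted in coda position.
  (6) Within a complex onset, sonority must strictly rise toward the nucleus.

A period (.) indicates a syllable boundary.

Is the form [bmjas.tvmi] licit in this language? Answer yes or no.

yes

[bmjas.tvmi] — σ1 onset /bmj/ (1→3→5 rises), coda /s/ ok; σ2 onset /tvm/ (1→2→3 rises), coda /∅/ ok → licit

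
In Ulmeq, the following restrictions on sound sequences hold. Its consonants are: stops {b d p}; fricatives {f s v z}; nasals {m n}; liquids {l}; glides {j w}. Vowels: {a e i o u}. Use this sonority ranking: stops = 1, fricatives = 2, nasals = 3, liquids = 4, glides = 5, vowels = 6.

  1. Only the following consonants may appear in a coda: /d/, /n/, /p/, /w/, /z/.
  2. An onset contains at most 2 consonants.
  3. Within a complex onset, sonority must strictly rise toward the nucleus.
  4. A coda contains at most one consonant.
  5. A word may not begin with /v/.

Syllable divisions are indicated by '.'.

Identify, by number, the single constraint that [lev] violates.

[lev]: syllable 1 coda contains /v/, which is not a licensed coda consonant.
This is a violation of constraint 1: "Only the following consonants may appear in a coda: /d/, /n/, /p/, /w/, /z/."
The remaining constraints (2, 3, 4, 5) are satisfied.

1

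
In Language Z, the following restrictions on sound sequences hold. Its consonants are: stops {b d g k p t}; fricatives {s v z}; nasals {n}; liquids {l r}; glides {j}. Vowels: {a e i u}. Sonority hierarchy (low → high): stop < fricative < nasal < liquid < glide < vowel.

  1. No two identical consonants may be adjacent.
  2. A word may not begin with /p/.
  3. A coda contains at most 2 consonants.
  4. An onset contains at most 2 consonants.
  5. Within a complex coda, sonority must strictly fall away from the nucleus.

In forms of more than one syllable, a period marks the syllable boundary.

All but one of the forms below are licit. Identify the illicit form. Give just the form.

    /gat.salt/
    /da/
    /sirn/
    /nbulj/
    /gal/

/gat.salt/ — σ1 onset /g/, coda /t/ ok; σ2 onset /s/, coda /lt/ (4→1 falls) ok → licit
/da/ — σ1 onset /d/, coda /∅/ ok → licit
/sirn/ — σ1 onset /s/, coda /rn/ (4→3 falls) ok → licit
/nbulj/ — violates constraint 5: syllable 1 coda /lj/: /l/ (liquid, 4) → /j/ (glide, 5) does not fall → illicit
/gal/ — σ1 onset /g/, coda /l/ ok → licit

/nbulj/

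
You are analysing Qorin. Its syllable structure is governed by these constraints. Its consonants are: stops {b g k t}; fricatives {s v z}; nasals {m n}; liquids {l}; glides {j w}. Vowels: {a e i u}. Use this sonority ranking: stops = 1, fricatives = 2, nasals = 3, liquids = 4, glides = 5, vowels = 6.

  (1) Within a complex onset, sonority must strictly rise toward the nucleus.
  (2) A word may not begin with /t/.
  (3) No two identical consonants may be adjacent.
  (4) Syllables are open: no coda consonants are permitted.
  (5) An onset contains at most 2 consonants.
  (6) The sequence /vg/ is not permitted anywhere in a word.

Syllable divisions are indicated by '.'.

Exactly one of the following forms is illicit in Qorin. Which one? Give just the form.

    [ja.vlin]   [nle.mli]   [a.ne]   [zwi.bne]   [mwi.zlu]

[ja.vlin] — violates constraint 4: syllable 2 coda /n/ has 1 consonant (> 0) → illicit
[nle.mli] — σ1 onset /nl/ (3→4 rises), coda /∅/ ok; σ2 onset /ml/ (3→4 rises), coda /∅/ ok → licit
[a.ne] — σ1 onset /∅/, coda /∅/ ok; σ2 onset /n/, coda /∅/ ok → licit
[zwi.bne] — σ1 onset /zw/ (2→5 rises), coda /∅/ ok; σ2 onset /bn/ (1→3 rises), coda /∅/ ok → licit
[mwi.zlu] — σ1 onset /mw/ (3→5 rises), coda /∅/ ok; σ2 onset /zl/ (2→4 rises), coda /∅/ ok → licit

[ja.vlin]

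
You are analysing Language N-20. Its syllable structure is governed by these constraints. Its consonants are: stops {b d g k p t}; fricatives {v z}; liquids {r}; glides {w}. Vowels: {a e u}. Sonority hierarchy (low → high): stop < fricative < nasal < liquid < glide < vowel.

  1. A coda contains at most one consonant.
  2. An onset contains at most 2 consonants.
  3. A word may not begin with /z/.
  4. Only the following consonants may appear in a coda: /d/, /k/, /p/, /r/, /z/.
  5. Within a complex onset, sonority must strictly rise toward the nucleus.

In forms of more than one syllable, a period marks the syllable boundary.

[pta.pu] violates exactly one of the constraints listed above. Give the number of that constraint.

[pta.pu]: syllable 1 onset /pt/: /p/ (stop, 1) → /t/ (stop, 1) does not rise.
This is a violation of constraint 5: "Within a complex onset, sonority must strictly rise toward the nucleus."
The remaining constraints (1, 2, 3, 4) are satisfied.

5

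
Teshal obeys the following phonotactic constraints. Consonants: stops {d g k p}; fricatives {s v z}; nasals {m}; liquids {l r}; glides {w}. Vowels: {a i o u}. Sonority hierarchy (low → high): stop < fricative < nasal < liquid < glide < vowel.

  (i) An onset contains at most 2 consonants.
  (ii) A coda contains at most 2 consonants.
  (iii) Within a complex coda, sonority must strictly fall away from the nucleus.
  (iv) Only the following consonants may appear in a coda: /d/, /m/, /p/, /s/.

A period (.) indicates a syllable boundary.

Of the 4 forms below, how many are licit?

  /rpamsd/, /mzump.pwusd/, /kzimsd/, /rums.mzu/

2

/rpamsd/ — violates constraint (ii): syllable 1 coda /msd/ has 3 consonants (> 2) → illicit
/mzump.pwusd/ — σ1 onset /mz/ (2C), coda /mp/ (3→1 falls) ok; σ2 onset /pw/ (2C), coda /sd/ (2→1 falls) ok → licit
/kzimsd/ — violates constraint (ii): syllable 1 coda /msd/ has 3 consonants (> 2) → illicit
/rums.mzu/ — σ1 onset /r/, coda /ms/ (3→2 falls) ok; σ2 onset /mz/ (2C), coda /∅/ ok → licit
Licit: /mzump.pwusd/, /rums.mzu/ → 2.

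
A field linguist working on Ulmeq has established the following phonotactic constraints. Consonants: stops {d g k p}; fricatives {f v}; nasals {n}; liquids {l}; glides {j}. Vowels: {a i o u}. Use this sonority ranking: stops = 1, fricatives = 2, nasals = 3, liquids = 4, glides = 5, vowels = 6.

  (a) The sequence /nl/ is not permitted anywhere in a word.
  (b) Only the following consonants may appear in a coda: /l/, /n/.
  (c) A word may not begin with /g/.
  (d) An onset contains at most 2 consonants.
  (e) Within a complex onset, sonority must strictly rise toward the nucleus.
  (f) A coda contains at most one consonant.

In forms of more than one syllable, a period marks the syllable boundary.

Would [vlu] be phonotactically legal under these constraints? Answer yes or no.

yes

[vlu] — σ1 onset /vl/ (2→4 rises), coda /∅/ ok → phonotactically legal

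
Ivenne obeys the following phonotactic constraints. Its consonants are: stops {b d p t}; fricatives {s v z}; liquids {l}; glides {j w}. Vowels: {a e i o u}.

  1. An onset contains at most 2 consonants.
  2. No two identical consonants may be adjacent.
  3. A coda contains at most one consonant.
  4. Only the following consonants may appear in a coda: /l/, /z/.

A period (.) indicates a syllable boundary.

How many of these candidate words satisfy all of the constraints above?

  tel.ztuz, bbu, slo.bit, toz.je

2

tel.ztuz — σ1 onset /t/, coda /l/ ok; σ2 onset /zt/ (2C), coda /z/ ok → permitted
bbu — violates constraint 2: adjacent identical consonants /bb/ → not permitted
slo.bit — violates constraint 4: syllable 2 coda contains /t/, which is not a licensed coda consonant → not permitted
toz.je — σ1 onset /t/, coda /z/ ok; σ2 onset /j/, coda /∅/ ok → permitted
Permitted: tel.ztuz, toz.je → 2.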